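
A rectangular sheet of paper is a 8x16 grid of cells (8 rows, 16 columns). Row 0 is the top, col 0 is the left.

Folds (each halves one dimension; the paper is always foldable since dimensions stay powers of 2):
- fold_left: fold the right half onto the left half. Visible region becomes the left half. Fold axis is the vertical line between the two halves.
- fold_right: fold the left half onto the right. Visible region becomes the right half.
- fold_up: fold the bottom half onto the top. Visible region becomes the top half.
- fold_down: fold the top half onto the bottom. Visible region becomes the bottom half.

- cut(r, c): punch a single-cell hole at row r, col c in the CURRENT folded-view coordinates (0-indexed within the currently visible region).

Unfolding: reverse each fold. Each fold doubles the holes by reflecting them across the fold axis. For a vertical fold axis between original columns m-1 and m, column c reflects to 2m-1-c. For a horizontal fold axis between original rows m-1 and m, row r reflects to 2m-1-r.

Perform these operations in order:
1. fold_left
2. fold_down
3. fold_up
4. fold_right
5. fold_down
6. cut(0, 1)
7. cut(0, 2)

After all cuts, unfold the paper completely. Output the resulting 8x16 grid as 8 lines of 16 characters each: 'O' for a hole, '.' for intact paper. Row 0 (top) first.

Answer: .OO..OO..OO..OO.
.OO..OO..OO..OO.
.OO..OO..OO..OO.
.OO..OO..OO..OO.
.OO..OO..OO..OO.
.OO..OO..OO..OO.
.OO..OO..OO..OO.
.OO..OO..OO..OO.

Derivation:
Op 1 fold_left: fold axis v@8; visible region now rows[0,8) x cols[0,8) = 8x8
Op 2 fold_down: fold axis h@4; visible region now rows[4,8) x cols[0,8) = 4x8
Op 3 fold_up: fold axis h@6; visible region now rows[4,6) x cols[0,8) = 2x8
Op 4 fold_right: fold axis v@4; visible region now rows[4,6) x cols[4,8) = 2x4
Op 5 fold_down: fold axis h@5; visible region now rows[5,6) x cols[4,8) = 1x4
Op 6 cut(0, 1): punch at orig (5,5); cuts so far [(5, 5)]; region rows[5,6) x cols[4,8) = 1x4
Op 7 cut(0, 2): punch at orig (5,6); cuts so far [(5, 5), (5, 6)]; region rows[5,6) x cols[4,8) = 1x4
Unfold 1 (reflect across h@5): 4 holes -> [(4, 5), (4, 6), (5, 5), (5, 6)]
Unfold 2 (reflect across v@4): 8 holes -> [(4, 1), (4, 2), (4, 5), (4, 6), (5, 1), (5, 2), (5, 5), (5, 6)]
Unfold 3 (reflect across h@6): 16 holes -> [(4, 1), (4, 2), (4, 5), (4, 6), (5, 1), (5, 2), (5, 5), (5, 6), (6, 1), (6, 2), (6, 5), (6, 6), (7, 1), (7, 2), (7, 5), (7, 6)]
Unfold 4 (reflect across h@4): 32 holes -> [(0, 1), (0, 2), (0, 5), (0, 6), (1, 1), (1, 2), (1, 5), (1, 6), (2, 1), (2, 2), (2, 5), (2, 6), (3, 1), (3, 2), (3, 5), (3, 6), (4, 1), (4, 2), (4, 5), (4, 6), (5, 1), (5, 2), (5, 5), (5, 6), (6, 1), (6, 2), (6, 5), (6, 6), (7, 1), (7, 2), (7, 5), (7, 6)]
Unfold 5 (reflect across v@8): 64 holes -> [(0, 1), (0, 2), (0, 5), (0, 6), (0, 9), (0, 10), (0, 13), (0, 14), (1, 1), (1, 2), (1, 5), (1, 6), (1, 9), (1, 10), (1, 13), (1, 14), (2, 1), (2, 2), (2, 5), (2, 6), (2, 9), (2, 10), (2, 13), (2, 14), (3, 1), (3, 2), (3, 5), (3, 6), (3, 9), (3, 10), (3, 13), (3, 14), (4, 1), (4, 2), (4, 5), (4, 6), (4, 9), (4, 10), (4, 13), (4, 14), (5, 1), (5, 2), (5, 5), (5, 6), (5, 9), (5, 10), (5, 13), (5, 14), (6, 1), (6, 2), (6, 5), (6, 6), (6, 9), (6, 10), (6, 13), (6, 14), (7, 1), (7, 2), (7, 5), (7, 6), (7, 9), (7, 10), (7, 13), (7, 14)]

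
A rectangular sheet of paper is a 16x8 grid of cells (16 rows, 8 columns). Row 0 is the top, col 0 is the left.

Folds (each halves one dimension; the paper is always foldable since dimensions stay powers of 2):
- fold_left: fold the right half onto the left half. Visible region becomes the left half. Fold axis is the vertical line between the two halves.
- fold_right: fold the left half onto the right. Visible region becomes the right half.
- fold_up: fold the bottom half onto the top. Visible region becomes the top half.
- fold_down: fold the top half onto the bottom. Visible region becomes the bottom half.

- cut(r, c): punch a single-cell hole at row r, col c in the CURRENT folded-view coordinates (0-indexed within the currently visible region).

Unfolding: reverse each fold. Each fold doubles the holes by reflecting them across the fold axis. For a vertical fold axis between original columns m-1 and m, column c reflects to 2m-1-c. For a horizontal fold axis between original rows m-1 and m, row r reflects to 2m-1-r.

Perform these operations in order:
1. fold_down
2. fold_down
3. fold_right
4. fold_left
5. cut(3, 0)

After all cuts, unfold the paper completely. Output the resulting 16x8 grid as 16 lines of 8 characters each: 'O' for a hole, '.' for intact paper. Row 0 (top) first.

Op 1 fold_down: fold axis h@8; visible region now rows[8,16) x cols[0,8) = 8x8
Op 2 fold_down: fold axis h@12; visible region now rows[12,16) x cols[0,8) = 4x8
Op 3 fold_right: fold axis v@4; visible region now rows[12,16) x cols[4,8) = 4x4
Op 4 fold_left: fold axis v@6; visible region now rows[12,16) x cols[4,6) = 4x2
Op 5 cut(3, 0): punch at orig (15,4); cuts so far [(15, 4)]; region rows[12,16) x cols[4,6) = 4x2
Unfold 1 (reflect across v@6): 2 holes -> [(15, 4), (15, 7)]
Unfold 2 (reflect across v@4): 4 holes -> [(15, 0), (15, 3), (15, 4), (15, 7)]
Unfold 3 (reflect across h@12): 8 holes -> [(8, 0), (8, 3), (8, 4), (8, 7), (15, 0), (15, 3), (15, 4), (15, 7)]
Unfold 4 (reflect across h@8): 16 holes -> [(0, 0), (0, 3), (0, 4), (0, 7), (7, 0), (7, 3), (7, 4), (7, 7), (8, 0), (8, 3), (8, 4), (8, 7), (15, 0), (15, 3), (15, 4), (15, 7)]

Answer: O..OO..O
........
........
........
........
........
........
O..OO..O
O..OO..O
........
........
........
........
........
........
O..OO..O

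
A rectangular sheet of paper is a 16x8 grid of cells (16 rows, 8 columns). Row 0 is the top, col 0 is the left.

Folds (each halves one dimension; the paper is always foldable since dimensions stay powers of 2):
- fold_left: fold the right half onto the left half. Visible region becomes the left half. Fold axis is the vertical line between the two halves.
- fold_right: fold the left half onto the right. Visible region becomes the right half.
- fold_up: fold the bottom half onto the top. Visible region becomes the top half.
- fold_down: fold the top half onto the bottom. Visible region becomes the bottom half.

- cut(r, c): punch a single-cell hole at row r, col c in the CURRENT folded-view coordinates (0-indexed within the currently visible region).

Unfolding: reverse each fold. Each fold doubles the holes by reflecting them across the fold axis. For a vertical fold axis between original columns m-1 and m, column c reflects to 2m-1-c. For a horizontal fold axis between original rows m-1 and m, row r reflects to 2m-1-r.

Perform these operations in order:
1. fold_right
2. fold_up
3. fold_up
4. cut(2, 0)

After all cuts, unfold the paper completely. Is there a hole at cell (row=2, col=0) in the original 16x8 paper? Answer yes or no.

Answer: no

Derivation:
Op 1 fold_right: fold axis v@4; visible region now rows[0,16) x cols[4,8) = 16x4
Op 2 fold_up: fold axis h@8; visible region now rows[0,8) x cols[4,8) = 8x4
Op 3 fold_up: fold axis h@4; visible region now rows[0,4) x cols[4,8) = 4x4
Op 4 cut(2, 0): punch at orig (2,4); cuts so far [(2, 4)]; region rows[0,4) x cols[4,8) = 4x4
Unfold 1 (reflect across h@4): 2 holes -> [(2, 4), (5, 4)]
Unfold 2 (reflect across h@8): 4 holes -> [(2, 4), (5, 4), (10, 4), (13, 4)]
Unfold 3 (reflect across v@4): 8 holes -> [(2, 3), (2, 4), (5, 3), (5, 4), (10, 3), (10, 4), (13, 3), (13, 4)]
Holes: [(2, 3), (2, 4), (5, 3), (5, 4), (10, 3), (10, 4), (13, 3), (13, 4)]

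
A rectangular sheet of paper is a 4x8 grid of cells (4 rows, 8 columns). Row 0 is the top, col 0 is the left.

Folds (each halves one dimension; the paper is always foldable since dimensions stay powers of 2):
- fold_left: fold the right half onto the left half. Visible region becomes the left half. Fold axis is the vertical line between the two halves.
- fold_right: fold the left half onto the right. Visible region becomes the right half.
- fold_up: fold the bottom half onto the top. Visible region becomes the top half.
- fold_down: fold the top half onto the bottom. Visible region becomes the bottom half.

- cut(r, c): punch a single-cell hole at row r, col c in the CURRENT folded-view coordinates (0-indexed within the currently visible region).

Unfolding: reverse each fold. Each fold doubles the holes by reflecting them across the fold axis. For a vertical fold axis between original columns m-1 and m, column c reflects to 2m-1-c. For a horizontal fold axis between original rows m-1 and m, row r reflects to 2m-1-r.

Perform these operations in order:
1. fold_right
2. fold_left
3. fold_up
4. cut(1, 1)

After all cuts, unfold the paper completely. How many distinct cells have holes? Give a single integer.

Answer: 8

Derivation:
Op 1 fold_right: fold axis v@4; visible region now rows[0,4) x cols[4,8) = 4x4
Op 2 fold_left: fold axis v@6; visible region now rows[0,4) x cols[4,6) = 4x2
Op 3 fold_up: fold axis h@2; visible region now rows[0,2) x cols[4,6) = 2x2
Op 4 cut(1, 1): punch at orig (1,5); cuts so far [(1, 5)]; region rows[0,2) x cols[4,6) = 2x2
Unfold 1 (reflect across h@2): 2 holes -> [(1, 5), (2, 5)]
Unfold 2 (reflect across v@6): 4 holes -> [(1, 5), (1, 6), (2, 5), (2, 6)]
Unfold 3 (reflect across v@4): 8 holes -> [(1, 1), (1, 2), (1, 5), (1, 6), (2, 1), (2, 2), (2, 5), (2, 6)]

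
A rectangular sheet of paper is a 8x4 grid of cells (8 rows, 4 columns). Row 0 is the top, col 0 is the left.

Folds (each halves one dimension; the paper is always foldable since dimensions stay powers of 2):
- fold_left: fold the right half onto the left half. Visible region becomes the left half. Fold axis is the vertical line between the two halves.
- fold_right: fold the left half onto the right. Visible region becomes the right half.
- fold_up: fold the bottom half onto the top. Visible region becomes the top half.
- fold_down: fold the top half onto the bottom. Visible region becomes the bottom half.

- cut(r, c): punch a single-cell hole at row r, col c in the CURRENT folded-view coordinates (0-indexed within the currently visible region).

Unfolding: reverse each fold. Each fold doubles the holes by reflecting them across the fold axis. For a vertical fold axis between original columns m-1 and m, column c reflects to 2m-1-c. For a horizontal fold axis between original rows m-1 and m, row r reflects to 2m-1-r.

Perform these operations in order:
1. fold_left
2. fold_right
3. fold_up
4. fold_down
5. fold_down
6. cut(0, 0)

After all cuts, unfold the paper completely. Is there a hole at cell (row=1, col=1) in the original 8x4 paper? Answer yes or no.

Op 1 fold_left: fold axis v@2; visible region now rows[0,8) x cols[0,2) = 8x2
Op 2 fold_right: fold axis v@1; visible region now rows[0,8) x cols[1,2) = 8x1
Op 3 fold_up: fold axis h@4; visible region now rows[0,4) x cols[1,2) = 4x1
Op 4 fold_down: fold axis h@2; visible region now rows[2,4) x cols[1,2) = 2x1
Op 5 fold_down: fold axis h@3; visible region now rows[3,4) x cols[1,2) = 1x1
Op 6 cut(0, 0): punch at orig (3,1); cuts so far [(3, 1)]; region rows[3,4) x cols[1,2) = 1x1
Unfold 1 (reflect across h@3): 2 holes -> [(2, 1), (3, 1)]
Unfold 2 (reflect across h@2): 4 holes -> [(0, 1), (1, 1), (2, 1), (3, 1)]
Unfold 3 (reflect across h@4): 8 holes -> [(0, 1), (1, 1), (2, 1), (3, 1), (4, 1), (5, 1), (6, 1), (7, 1)]
Unfold 4 (reflect across v@1): 16 holes -> [(0, 0), (0, 1), (1, 0), (1, 1), (2, 0), (2, 1), (3, 0), (3, 1), (4, 0), (4, 1), (5, 0), (5, 1), (6, 0), (6, 1), (7, 0), (7, 1)]
Unfold 5 (reflect across v@2): 32 holes -> [(0, 0), (0, 1), (0, 2), (0, 3), (1, 0), (1, 1), (1, 2), (1, 3), (2, 0), (2, 1), (2, 2), (2, 3), (3, 0), (3, 1), (3, 2), (3, 3), (4, 0), (4, 1), (4, 2), (4, 3), (5, 0), (5, 1), (5, 2), (5, 3), (6, 0), (6, 1), (6, 2), (6, 3), (7, 0), (7, 1), (7, 2), (7, 3)]
Holes: [(0, 0), (0, 1), (0, 2), (0, 3), (1, 0), (1, 1), (1, 2), (1, 3), (2, 0), (2, 1), (2, 2), (2, 3), (3, 0), (3, 1), (3, 2), (3, 3), (4, 0), (4, 1), (4, 2), (4, 3), (5, 0), (5, 1), (5, 2), (5, 3), (6, 0), (6, 1), (6, 2), (6, 3), (7, 0), (7, 1), (7, 2), (7, 3)]

Answer: yes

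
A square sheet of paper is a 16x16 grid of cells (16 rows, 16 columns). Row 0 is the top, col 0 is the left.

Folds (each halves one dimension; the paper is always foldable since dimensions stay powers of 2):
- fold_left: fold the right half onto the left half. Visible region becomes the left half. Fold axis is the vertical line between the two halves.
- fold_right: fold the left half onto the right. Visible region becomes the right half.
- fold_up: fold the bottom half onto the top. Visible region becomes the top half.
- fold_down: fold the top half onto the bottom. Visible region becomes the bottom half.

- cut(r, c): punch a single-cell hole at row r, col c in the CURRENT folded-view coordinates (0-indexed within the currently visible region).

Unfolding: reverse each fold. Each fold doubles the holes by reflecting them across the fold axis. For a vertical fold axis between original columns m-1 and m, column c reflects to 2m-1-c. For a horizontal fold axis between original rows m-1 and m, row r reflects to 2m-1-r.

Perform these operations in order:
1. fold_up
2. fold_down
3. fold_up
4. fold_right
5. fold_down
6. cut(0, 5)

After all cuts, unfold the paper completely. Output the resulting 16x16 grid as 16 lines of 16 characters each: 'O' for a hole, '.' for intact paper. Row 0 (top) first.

Op 1 fold_up: fold axis h@8; visible region now rows[0,8) x cols[0,16) = 8x16
Op 2 fold_down: fold axis h@4; visible region now rows[4,8) x cols[0,16) = 4x16
Op 3 fold_up: fold axis h@6; visible region now rows[4,6) x cols[0,16) = 2x16
Op 4 fold_right: fold axis v@8; visible region now rows[4,6) x cols[8,16) = 2x8
Op 5 fold_down: fold axis h@5; visible region now rows[5,6) x cols[8,16) = 1x8
Op 6 cut(0, 5): punch at orig (5,13); cuts so far [(5, 13)]; region rows[5,6) x cols[8,16) = 1x8
Unfold 1 (reflect across h@5): 2 holes -> [(4, 13), (5, 13)]
Unfold 2 (reflect across v@8): 4 holes -> [(4, 2), (4, 13), (5, 2), (5, 13)]
Unfold 3 (reflect across h@6): 8 holes -> [(4, 2), (4, 13), (5, 2), (5, 13), (6, 2), (6, 13), (7, 2), (7, 13)]
Unfold 4 (reflect across h@4): 16 holes -> [(0, 2), (0, 13), (1, 2), (1, 13), (2, 2), (2, 13), (3, 2), (3, 13), (4, 2), (4, 13), (5, 2), (5, 13), (6, 2), (6, 13), (7, 2), (7, 13)]
Unfold 5 (reflect across h@8): 32 holes -> [(0, 2), (0, 13), (1, 2), (1, 13), (2, 2), (2, 13), (3, 2), (3, 13), (4, 2), (4, 13), (5, 2), (5, 13), (6, 2), (6, 13), (7, 2), (7, 13), (8, 2), (8, 13), (9, 2), (9, 13), (10, 2), (10, 13), (11, 2), (11, 13), (12, 2), (12, 13), (13, 2), (13, 13), (14, 2), (14, 13), (15, 2), (15, 13)]

Answer: ..O..........O..
..O..........O..
..O..........O..
..O..........O..
..O..........O..
..O..........O..
..O..........O..
..O..........O..
..O..........O..
..O..........O..
..O..........O..
..O..........O..
..O..........O..
..O..........O..
..O..........O..
..O..........O..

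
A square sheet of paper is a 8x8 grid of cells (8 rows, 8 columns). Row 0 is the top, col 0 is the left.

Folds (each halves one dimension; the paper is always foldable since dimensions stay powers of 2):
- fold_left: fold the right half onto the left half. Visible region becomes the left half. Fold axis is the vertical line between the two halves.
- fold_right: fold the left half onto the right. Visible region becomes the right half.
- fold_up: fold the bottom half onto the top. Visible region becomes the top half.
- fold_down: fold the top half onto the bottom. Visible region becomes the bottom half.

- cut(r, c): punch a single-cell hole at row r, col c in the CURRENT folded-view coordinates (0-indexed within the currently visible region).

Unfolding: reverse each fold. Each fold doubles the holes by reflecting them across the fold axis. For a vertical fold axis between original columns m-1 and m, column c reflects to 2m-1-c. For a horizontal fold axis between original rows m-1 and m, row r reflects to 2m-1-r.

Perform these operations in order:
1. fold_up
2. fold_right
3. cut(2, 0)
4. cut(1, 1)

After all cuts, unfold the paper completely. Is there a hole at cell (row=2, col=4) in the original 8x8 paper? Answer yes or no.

Answer: yes

Derivation:
Op 1 fold_up: fold axis h@4; visible region now rows[0,4) x cols[0,8) = 4x8
Op 2 fold_right: fold axis v@4; visible region now rows[0,4) x cols[4,8) = 4x4
Op 3 cut(2, 0): punch at orig (2,4); cuts so far [(2, 4)]; region rows[0,4) x cols[4,8) = 4x4
Op 4 cut(1, 1): punch at orig (1,5); cuts so far [(1, 5), (2, 4)]; region rows[0,4) x cols[4,8) = 4x4
Unfold 1 (reflect across v@4): 4 holes -> [(1, 2), (1, 5), (2, 3), (2, 4)]
Unfold 2 (reflect across h@4): 8 holes -> [(1, 2), (1, 5), (2, 3), (2, 4), (5, 3), (5, 4), (6, 2), (6, 5)]
Holes: [(1, 2), (1, 5), (2, 3), (2, 4), (5, 3), (5, 4), (6, 2), (6, 5)]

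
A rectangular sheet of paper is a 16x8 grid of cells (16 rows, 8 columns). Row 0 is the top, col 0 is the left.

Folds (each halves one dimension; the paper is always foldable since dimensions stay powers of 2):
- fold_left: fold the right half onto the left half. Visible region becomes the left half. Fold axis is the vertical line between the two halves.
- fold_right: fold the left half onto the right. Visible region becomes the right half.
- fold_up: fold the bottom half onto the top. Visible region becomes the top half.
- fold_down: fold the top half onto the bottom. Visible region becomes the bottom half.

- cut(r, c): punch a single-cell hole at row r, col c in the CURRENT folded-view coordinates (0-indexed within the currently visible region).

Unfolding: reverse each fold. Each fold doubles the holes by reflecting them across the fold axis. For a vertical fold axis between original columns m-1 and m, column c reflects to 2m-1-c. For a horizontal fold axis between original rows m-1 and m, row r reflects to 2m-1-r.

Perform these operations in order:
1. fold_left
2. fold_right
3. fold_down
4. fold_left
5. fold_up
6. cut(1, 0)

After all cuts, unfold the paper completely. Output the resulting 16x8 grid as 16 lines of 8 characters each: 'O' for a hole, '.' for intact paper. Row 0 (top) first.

Answer: ........
OOOOOOOO
........
........
........
........
OOOOOOOO
........
........
OOOOOOOO
........
........
........
........
OOOOOOOO
........

Derivation:
Op 1 fold_left: fold axis v@4; visible region now rows[0,16) x cols[0,4) = 16x4
Op 2 fold_right: fold axis v@2; visible region now rows[0,16) x cols[2,4) = 16x2
Op 3 fold_down: fold axis h@8; visible region now rows[8,16) x cols[2,4) = 8x2
Op 4 fold_left: fold axis v@3; visible region now rows[8,16) x cols[2,3) = 8x1
Op 5 fold_up: fold axis h@12; visible region now rows[8,12) x cols[2,3) = 4x1
Op 6 cut(1, 0): punch at orig (9,2); cuts so far [(9, 2)]; region rows[8,12) x cols[2,3) = 4x1
Unfold 1 (reflect across h@12): 2 holes -> [(9, 2), (14, 2)]
Unfold 2 (reflect across v@3): 4 holes -> [(9, 2), (9, 3), (14, 2), (14, 3)]
Unfold 3 (reflect across h@8): 8 holes -> [(1, 2), (1, 3), (6, 2), (6, 3), (9, 2), (9, 3), (14, 2), (14, 3)]
Unfold 4 (reflect across v@2): 16 holes -> [(1, 0), (1, 1), (1, 2), (1, 3), (6, 0), (6, 1), (6, 2), (6, 3), (9, 0), (9, 1), (9, 2), (9, 3), (14, 0), (14, 1), (14, 2), (14, 3)]
Unfold 5 (reflect across v@4): 32 holes -> [(1, 0), (1, 1), (1, 2), (1, 3), (1, 4), (1, 5), (1, 6), (1, 7), (6, 0), (6, 1), (6, 2), (6, 3), (6, 4), (6, 5), (6, 6), (6, 7), (9, 0), (9, 1), (9, 2), (9, 3), (9, 4), (9, 5), (9, 6), (9, 7), (14, 0), (14, 1), (14, 2), (14, 3), (14, 4), (14, 5), (14, 6), (14, 7)]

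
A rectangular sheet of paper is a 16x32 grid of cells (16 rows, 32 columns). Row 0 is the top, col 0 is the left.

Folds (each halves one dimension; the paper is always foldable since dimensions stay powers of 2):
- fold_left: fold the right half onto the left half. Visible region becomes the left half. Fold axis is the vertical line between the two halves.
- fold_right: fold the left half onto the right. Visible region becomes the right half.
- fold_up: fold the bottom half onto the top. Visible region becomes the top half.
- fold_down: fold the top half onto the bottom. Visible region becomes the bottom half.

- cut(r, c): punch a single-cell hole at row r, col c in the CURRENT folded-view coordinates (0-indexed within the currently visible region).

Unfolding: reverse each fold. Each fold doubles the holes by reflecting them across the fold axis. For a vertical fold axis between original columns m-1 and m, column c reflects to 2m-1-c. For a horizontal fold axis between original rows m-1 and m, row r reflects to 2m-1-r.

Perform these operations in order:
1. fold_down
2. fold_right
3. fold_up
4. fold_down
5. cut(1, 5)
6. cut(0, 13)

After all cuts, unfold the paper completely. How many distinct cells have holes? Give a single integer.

Answer: 32

Derivation:
Op 1 fold_down: fold axis h@8; visible region now rows[8,16) x cols[0,32) = 8x32
Op 2 fold_right: fold axis v@16; visible region now rows[8,16) x cols[16,32) = 8x16
Op 3 fold_up: fold axis h@12; visible region now rows[8,12) x cols[16,32) = 4x16
Op 4 fold_down: fold axis h@10; visible region now rows[10,12) x cols[16,32) = 2x16
Op 5 cut(1, 5): punch at orig (11,21); cuts so far [(11, 21)]; region rows[10,12) x cols[16,32) = 2x16
Op 6 cut(0, 13): punch at orig (10,29); cuts so far [(10, 29), (11, 21)]; region rows[10,12) x cols[16,32) = 2x16
Unfold 1 (reflect across h@10): 4 holes -> [(8, 21), (9, 29), (10, 29), (11, 21)]
Unfold 2 (reflect across h@12): 8 holes -> [(8, 21), (9, 29), (10, 29), (11, 21), (12, 21), (13, 29), (14, 29), (15, 21)]
Unfold 3 (reflect across v@16): 16 holes -> [(8, 10), (8, 21), (9, 2), (9, 29), (10, 2), (10, 29), (11, 10), (11, 21), (12, 10), (12, 21), (13, 2), (13, 29), (14, 2), (14, 29), (15, 10), (15, 21)]
Unfold 4 (reflect across h@8): 32 holes -> [(0, 10), (0, 21), (1, 2), (1, 29), (2, 2), (2, 29), (3, 10), (3, 21), (4, 10), (4, 21), (5, 2), (5, 29), (6, 2), (6, 29), (7, 10), (7, 21), (8, 10), (8, 21), (9, 2), (9, 29), (10, 2), (10, 29), (11, 10), (11, 21), (12, 10), (12, 21), (13, 2), (13, 29), (14, 2), (14, 29), (15, 10), (15, 21)]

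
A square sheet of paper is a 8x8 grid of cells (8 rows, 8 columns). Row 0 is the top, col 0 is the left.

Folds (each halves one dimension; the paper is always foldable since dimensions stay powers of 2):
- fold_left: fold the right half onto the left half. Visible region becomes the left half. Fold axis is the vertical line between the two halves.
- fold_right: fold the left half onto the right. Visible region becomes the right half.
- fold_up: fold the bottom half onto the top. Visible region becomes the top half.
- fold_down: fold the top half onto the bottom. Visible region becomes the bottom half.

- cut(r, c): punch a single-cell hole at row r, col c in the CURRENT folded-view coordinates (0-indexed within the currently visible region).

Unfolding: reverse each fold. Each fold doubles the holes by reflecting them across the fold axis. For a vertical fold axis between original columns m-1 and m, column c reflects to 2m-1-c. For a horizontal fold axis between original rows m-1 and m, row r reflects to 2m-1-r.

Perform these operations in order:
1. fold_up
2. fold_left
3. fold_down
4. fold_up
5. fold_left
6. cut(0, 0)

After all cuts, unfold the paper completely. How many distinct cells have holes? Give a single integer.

Answer: 32

Derivation:
Op 1 fold_up: fold axis h@4; visible region now rows[0,4) x cols[0,8) = 4x8
Op 2 fold_left: fold axis v@4; visible region now rows[0,4) x cols[0,4) = 4x4
Op 3 fold_down: fold axis h@2; visible region now rows[2,4) x cols[0,4) = 2x4
Op 4 fold_up: fold axis h@3; visible region now rows[2,3) x cols[0,4) = 1x4
Op 5 fold_left: fold axis v@2; visible region now rows[2,3) x cols[0,2) = 1x2
Op 6 cut(0, 0): punch at orig (2,0); cuts so far [(2, 0)]; region rows[2,3) x cols[0,2) = 1x2
Unfold 1 (reflect across v@2): 2 holes -> [(2, 0), (2, 3)]
Unfold 2 (reflect across h@3): 4 holes -> [(2, 0), (2, 3), (3, 0), (3, 3)]
Unfold 3 (reflect across h@2): 8 holes -> [(0, 0), (0, 3), (1, 0), (1, 3), (2, 0), (2, 3), (3, 0), (3, 3)]
Unfold 4 (reflect across v@4): 16 holes -> [(0, 0), (0, 3), (0, 4), (0, 7), (1, 0), (1, 3), (1, 4), (1, 7), (2, 0), (2, 3), (2, 4), (2, 7), (3, 0), (3, 3), (3, 4), (3, 7)]
Unfold 5 (reflect across h@4): 32 holes -> [(0, 0), (0, 3), (0, 4), (0, 7), (1, 0), (1, 3), (1, 4), (1, 7), (2, 0), (2, 3), (2, 4), (2, 7), (3, 0), (3, 3), (3, 4), (3, 7), (4, 0), (4, 3), (4, 4), (4, 7), (5, 0), (5, 3), (5, 4), (5, 7), (6, 0), (6, 3), (6, 4), (6, 7), (7, 0), (7, 3), (7, 4), (7, 7)]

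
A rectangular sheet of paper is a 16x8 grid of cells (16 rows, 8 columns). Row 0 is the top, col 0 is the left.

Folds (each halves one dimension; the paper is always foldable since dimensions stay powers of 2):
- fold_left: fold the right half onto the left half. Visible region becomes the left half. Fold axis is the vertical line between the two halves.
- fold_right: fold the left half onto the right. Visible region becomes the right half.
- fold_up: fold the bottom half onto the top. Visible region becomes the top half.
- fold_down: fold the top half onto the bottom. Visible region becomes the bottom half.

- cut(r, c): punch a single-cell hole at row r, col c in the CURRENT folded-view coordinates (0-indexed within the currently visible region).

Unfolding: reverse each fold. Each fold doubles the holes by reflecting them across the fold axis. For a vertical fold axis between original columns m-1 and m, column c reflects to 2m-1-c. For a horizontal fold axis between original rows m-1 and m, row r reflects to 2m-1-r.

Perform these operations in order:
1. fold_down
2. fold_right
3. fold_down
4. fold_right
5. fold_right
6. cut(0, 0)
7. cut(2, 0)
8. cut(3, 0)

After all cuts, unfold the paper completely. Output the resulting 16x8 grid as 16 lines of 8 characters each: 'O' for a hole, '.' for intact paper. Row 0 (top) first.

Op 1 fold_down: fold axis h@8; visible region now rows[8,16) x cols[0,8) = 8x8
Op 2 fold_right: fold axis v@4; visible region now rows[8,16) x cols[4,8) = 8x4
Op 3 fold_down: fold axis h@12; visible region now rows[12,16) x cols[4,8) = 4x4
Op 4 fold_right: fold axis v@6; visible region now rows[12,16) x cols[6,8) = 4x2
Op 5 fold_right: fold axis v@7; visible region now rows[12,16) x cols[7,8) = 4x1
Op 6 cut(0, 0): punch at orig (12,7); cuts so far [(12, 7)]; region rows[12,16) x cols[7,8) = 4x1
Op 7 cut(2, 0): punch at orig (14,7); cuts so far [(12, 7), (14, 7)]; region rows[12,16) x cols[7,8) = 4x1
Op 8 cut(3, 0): punch at orig (15,7); cuts so far [(12, 7), (14, 7), (15, 7)]; region rows[12,16) x cols[7,8) = 4x1
Unfold 1 (reflect across v@7): 6 holes -> [(12, 6), (12, 7), (14, 6), (14, 7), (15, 6), (15, 7)]
Unfold 2 (reflect across v@6): 12 holes -> [(12, 4), (12, 5), (12, 6), (12, 7), (14, 4), (14, 5), (14, 6), (14, 7), (15, 4), (15, 5), (15, 6), (15, 7)]
Unfold 3 (reflect across h@12): 24 holes -> [(8, 4), (8, 5), (8, 6), (8, 7), (9, 4), (9, 5), (9, 6), (9, 7), (11, 4), (11, 5), (11, 6), (11, 7), (12, 4), (12, 5), (12, 6), (12, 7), (14, 4), (14, 5), (14, 6), (14, 7), (15, 4), (15, 5), (15, 6), (15, 7)]
Unfold 4 (reflect across v@4): 48 holes -> [(8, 0), (8, 1), (8, 2), (8, 3), (8, 4), (8, 5), (8, 6), (8, 7), (9, 0), (9, 1), (9, 2), (9, 3), (9, 4), (9, 5), (9, 6), (9, 7), (11, 0), (11, 1), (11, 2), (11, 3), (11, 4), (11, 5), (11, 6), (11, 7), (12, 0), (12, 1), (12, 2), (12, 3), (12, 4), (12, 5), (12, 6), (12, 7), (14, 0), (14, 1), (14, 2), (14, 3), (14, 4), (14, 5), (14, 6), (14, 7), (15, 0), (15, 1), (15, 2), (15, 3), (15, 4), (15, 5), (15, 6), (15, 7)]
Unfold 5 (reflect across h@8): 96 holes -> [(0, 0), (0, 1), (0, 2), (0, 3), (0, 4), (0, 5), (0, 6), (0, 7), (1, 0), (1, 1), (1, 2), (1, 3), (1, 4), (1, 5), (1, 6), (1, 7), (3, 0), (3, 1), (3, 2), (3, 3), (3, 4), (3, 5), (3, 6), (3, 7), (4, 0), (4, 1), (4, 2), (4, 3), (4, 4), (4, 5), (4, 6), (4, 7), (6, 0), (6, 1), (6, 2), (6, 3), (6, 4), (6, 5), (6, 6), (6, 7), (7, 0), (7, 1), (7, 2), (7, 3), (7, 4), (7, 5), (7, 6), (7, 7), (8, 0), (8, 1), (8, 2), (8, 3), (8, 4), (8, 5), (8, 6), (8, 7), (9, 0), (9, 1), (9, 2), (9, 3), (9, 4), (9, 5), (9, 6), (9, 7), (11, 0), (11, 1), (11, 2), (11, 3), (11, 4), (11, 5), (11, 6), (11, 7), (12, 0), (12, 1), (12, 2), (12, 3), (12, 4), (12, 5), (12, 6), (12, 7), (14, 0), (14, 1), (14, 2), (14, 3), (14, 4), (14, 5), (14, 6), (14, 7), (15, 0), (15, 1), (15, 2), (15, 3), (15, 4), (15, 5), (15, 6), (15, 7)]

Answer: OOOOOOOO
OOOOOOOO
........
OOOOOOOO
OOOOOOOO
........
OOOOOOOO
OOOOOOOO
OOOOOOOO
OOOOOOOO
........
OOOOOOOO
OOOOOOOO
........
OOOOOOOO
OOOOOOOO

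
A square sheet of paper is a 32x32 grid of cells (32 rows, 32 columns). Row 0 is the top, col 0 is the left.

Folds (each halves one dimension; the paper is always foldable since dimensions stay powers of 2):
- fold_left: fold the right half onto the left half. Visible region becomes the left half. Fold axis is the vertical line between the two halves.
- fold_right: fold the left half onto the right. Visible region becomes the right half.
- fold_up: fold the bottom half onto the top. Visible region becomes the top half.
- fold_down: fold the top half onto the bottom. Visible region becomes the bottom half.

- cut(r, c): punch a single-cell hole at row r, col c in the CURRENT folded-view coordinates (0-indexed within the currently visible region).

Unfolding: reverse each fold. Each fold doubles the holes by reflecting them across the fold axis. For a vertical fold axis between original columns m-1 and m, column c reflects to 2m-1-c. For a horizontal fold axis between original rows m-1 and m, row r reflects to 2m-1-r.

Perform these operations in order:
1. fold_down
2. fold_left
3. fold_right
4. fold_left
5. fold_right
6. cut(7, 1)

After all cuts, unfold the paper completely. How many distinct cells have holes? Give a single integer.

Op 1 fold_down: fold axis h@16; visible region now rows[16,32) x cols[0,32) = 16x32
Op 2 fold_left: fold axis v@16; visible region now rows[16,32) x cols[0,16) = 16x16
Op 3 fold_right: fold axis v@8; visible region now rows[16,32) x cols[8,16) = 16x8
Op 4 fold_left: fold axis v@12; visible region now rows[16,32) x cols[8,12) = 16x4
Op 5 fold_right: fold axis v@10; visible region now rows[16,32) x cols[10,12) = 16x2
Op 6 cut(7, 1): punch at orig (23,11); cuts so far [(23, 11)]; region rows[16,32) x cols[10,12) = 16x2
Unfold 1 (reflect across v@10): 2 holes -> [(23, 8), (23, 11)]
Unfold 2 (reflect across v@12): 4 holes -> [(23, 8), (23, 11), (23, 12), (23, 15)]
Unfold 3 (reflect across v@8): 8 holes -> [(23, 0), (23, 3), (23, 4), (23, 7), (23, 8), (23, 11), (23, 12), (23, 15)]
Unfold 4 (reflect across v@16): 16 holes -> [(23, 0), (23, 3), (23, 4), (23, 7), (23, 8), (23, 11), (23, 12), (23, 15), (23, 16), (23, 19), (23, 20), (23, 23), (23, 24), (23, 27), (23, 28), (23, 31)]
Unfold 5 (reflect across h@16): 32 holes -> [(8, 0), (8, 3), (8, 4), (8, 7), (8, 8), (8, 11), (8, 12), (8, 15), (8, 16), (8, 19), (8, 20), (8, 23), (8, 24), (8, 27), (8, 28), (8, 31), (23, 0), (23, 3), (23, 4), (23, 7), (23, 8), (23, 11), (23, 12), (23, 15), (23, 16), (23, 19), (23, 20), (23, 23), (23, 24), (23, 27), (23, 28), (23, 31)]

Answer: 32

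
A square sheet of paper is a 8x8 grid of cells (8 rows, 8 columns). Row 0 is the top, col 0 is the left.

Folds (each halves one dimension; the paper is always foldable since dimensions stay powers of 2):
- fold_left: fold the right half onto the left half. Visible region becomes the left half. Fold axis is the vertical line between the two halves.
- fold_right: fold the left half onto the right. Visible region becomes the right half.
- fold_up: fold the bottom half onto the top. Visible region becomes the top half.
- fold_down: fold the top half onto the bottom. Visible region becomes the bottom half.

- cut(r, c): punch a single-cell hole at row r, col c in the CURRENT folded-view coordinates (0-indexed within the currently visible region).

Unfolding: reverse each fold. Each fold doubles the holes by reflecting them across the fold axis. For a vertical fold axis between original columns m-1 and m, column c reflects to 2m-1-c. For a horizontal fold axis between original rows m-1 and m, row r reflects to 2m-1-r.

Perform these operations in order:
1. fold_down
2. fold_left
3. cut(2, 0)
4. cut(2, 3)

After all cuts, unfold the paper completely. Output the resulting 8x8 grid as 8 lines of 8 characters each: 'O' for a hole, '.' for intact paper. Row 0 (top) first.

Op 1 fold_down: fold axis h@4; visible region now rows[4,8) x cols[0,8) = 4x8
Op 2 fold_left: fold axis v@4; visible region now rows[4,8) x cols[0,4) = 4x4
Op 3 cut(2, 0): punch at orig (6,0); cuts so far [(6, 0)]; region rows[4,8) x cols[0,4) = 4x4
Op 4 cut(2, 3): punch at orig (6,3); cuts so far [(6, 0), (6, 3)]; region rows[4,8) x cols[0,4) = 4x4
Unfold 1 (reflect across v@4): 4 holes -> [(6, 0), (6, 3), (6, 4), (6, 7)]
Unfold 2 (reflect across h@4): 8 holes -> [(1, 0), (1, 3), (1, 4), (1, 7), (6, 0), (6, 3), (6, 4), (6, 7)]

Answer: ........
O..OO..O
........
........
........
........
O..OO..O
........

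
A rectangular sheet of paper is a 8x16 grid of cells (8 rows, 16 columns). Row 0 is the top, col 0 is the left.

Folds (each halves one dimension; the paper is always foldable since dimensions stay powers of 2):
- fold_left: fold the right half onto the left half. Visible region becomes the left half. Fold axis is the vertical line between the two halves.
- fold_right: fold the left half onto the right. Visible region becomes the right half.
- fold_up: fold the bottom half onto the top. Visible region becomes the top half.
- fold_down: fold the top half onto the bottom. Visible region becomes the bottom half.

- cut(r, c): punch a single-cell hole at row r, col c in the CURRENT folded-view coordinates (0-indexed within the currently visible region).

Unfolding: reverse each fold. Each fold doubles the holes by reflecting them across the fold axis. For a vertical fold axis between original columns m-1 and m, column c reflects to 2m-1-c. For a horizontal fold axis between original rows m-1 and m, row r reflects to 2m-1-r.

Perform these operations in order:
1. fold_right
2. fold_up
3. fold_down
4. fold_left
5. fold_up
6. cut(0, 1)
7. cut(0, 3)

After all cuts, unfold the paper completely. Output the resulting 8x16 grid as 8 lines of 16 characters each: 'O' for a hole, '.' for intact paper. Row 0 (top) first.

Answer: .O.OO.O..O.OO.O.
.O.OO.O..O.OO.O.
.O.OO.O..O.OO.O.
.O.OO.O..O.OO.O.
.O.OO.O..O.OO.O.
.O.OO.O..O.OO.O.
.O.OO.O..O.OO.O.
.O.OO.O..O.OO.O.

Derivation:
Op 1 fold_right: fold axis v@8; visible region now rows[0,8) x cols[8,16) = 8x8
Op 2 fold_up: fold axis h@4; visible region now rows[0,4) x cols[8,16) = 4x8
Op 3 fold_down: fold axis h@2; visible region now rows[2,4) x cols[8,16) = 2x8
Op 4 fold_left: fold axis v@12; visible region now rows[2,4) x cols[8,12) = 2x4
Op 5 fold_up: fold axis h@3; visible region now rows[2,3) x cols[8,12) = 1x4
Op 6 cut(0, 1): punch at orig (2,9); cuts so far [(2, 9)]; region rows[2,3) x cols[8,12) = 1x4
Op 7 cut(0, 3): punch at orig (2,11); cuts so far [(2, 9), (2, 11)]; region rows[2,3) x cols[8,12) = 1x4
Unfold 1 (reflect across h@3): 4 holes -> [(2, 9), (2, 11), (3, 9), (3, 11)]
Unfold 2 (reflect across v@12): 8 holes -> [(2, 9), (2, 11), (2, 12), (2, 14), (3, 9), (3, 11), (3, 12), (3, 14)]
Unfold 3 (reflect across h@2): 16 holes -> [(0, 9), (0, 11), (0, 12), (0, 14), (1, 9), (1, 11), (1, 12), (1, 14), (2, 9), (2, 11), (2, 12), (2, 14), (3, 9), (3, 11), (3, 12), (3, 14)]
Unfold 4 (reflect across h@4): 32 holes -> [(0, 9), (0, 11), (0, 12), (0, 14), (1, 9), (1, 11), (1, 12), (1, 14), (2, 9), (2, 11), (2, 12), (2, 14), (3, 9), (3, 11), (3, 12), (3, 14), (4, 9), (4, 11), (4, 12), (4, 14), (5, 9), (5, 11), (5, 12), (5, 14), (6, 9), (6, 11), (6, 12), (6, 14), (7, 9), (7, 11), (7, 12), (7, 14)]
Unfold 5 (reflect across v@8): 64 holes -> [(0, 1), (0, 3), (0, 4), (0, 6), (0, 9), (0, 11), (0, 12), (0, 14), (1, 1), (1, 3), (1, 4), (1, 6), (1, 9), (1, 11), (1, 12), (1, 14), (2, 1), (2, 3), (2, 4), (2, 6), (2, 9), (2, 11), (2, 12), (2, 14), (3, 1), (3, 3), (3, 4), (3, 6), (3, 9), (3, 11), (3, 12), (3, 14), (4, 1), (4, 3), (4, 4), (4, 6), (4, 9), (4, 11), (4, 12), (4, 14), (5, 1), (5, 3), (5, 4), (5, 6), (5, 9), (5, 11), (5, 12), (5, 14), (6, 1), (6, 3), (6, 4), (6, 6), (6, 9), (6, 11), (6, 12), (6, 14), (7, 1), (7, 3), (7, 4), (7, 6), (7, 9), (7, 11), (7, 12), (7, 14)]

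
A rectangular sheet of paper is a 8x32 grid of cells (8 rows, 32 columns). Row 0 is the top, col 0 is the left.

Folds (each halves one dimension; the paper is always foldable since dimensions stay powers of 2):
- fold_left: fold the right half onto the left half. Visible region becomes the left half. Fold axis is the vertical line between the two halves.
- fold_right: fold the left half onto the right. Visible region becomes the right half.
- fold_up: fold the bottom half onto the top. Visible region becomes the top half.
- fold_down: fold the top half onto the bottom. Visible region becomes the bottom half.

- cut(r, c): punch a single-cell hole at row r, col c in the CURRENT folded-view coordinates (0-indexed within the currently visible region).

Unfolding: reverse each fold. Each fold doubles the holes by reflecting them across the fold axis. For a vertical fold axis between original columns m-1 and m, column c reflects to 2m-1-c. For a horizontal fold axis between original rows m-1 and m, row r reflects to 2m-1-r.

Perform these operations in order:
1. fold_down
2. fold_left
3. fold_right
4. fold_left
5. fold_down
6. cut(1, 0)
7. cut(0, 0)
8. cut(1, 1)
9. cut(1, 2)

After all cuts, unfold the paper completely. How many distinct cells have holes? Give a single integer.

Op 1 fold_down: fold axis h@4; visible region now rows[4,8) x cols[0,32) = 4x32
Op 2 fold_left: fold axis v@16; visible region now rows[4,8) x cols[0,16) = 4x16
Op 3 fold_right: fold axis v@8; visible region now rows[4,8) x cols[8,16) = 4x8
Op 4 fold_left: fold axis v@12; visible region now rows[4,8) x cols[8,12) = 4x4
Op 5 fold_down: fold axis h@6; visible region now rows[6,8) x cols[8,12) = 2x4
Op 6 cut(1, 0): punch at orig (7,8); cuts so far [(7, 8)]; region rows[6,8) x cols[8,12) = 2x4
Op 7 cut(0, 0): punch at orig (6,8); cuts so far [(6, 8), (7, 8)]; region rows[6,8) x cols[8,12) = 2x4
Op 8 cut(1, 1): punch at orig (7,9); cuts so far [(6, 8), (7, 8), (7, 9)]; region rows[6,8) x cols[8,12) = 2x4
Op 9 cut(1, 2): punch at orig (7,10); cuts so far [(6, 8), (7, 8), (7, 9), (7, 10)]; region rows[6,8) x cols[8,12) = 2x4
Unfold 1 (reflect across h@6): 8 holes -> [(4, 8), (4, 9), (4, 10), (5, 8), (6, 8), (7, 8), (7, 9), (7, 10)]
Unfold 2 (reflect across v@12): 16 holes -> [(4, 8), (4, 9), (4, 10), (4, 13), (4, 14), (4, 15), (5, 8), (5, 15), (6, 8), (6, 15), (7, 8), (7, 9), (7, 10), (7, 13), (7, 14), (7, 15)]
Unfold 3 (reflect across v@8): 32 holes -> [(4, 0), (4, 1), (4, 2), (4, 5), (4, 6), (4, 7), (4, 8), (4, 9), (4, 10), (4, 13), (4, 14), (4, 15), (5, 0), (5, 7), (5, 8), (5, 15), (6, 0), (6, 7), (6, 8), (6, 15), (7, 0), (7, 1), (7, 2), (7, 5), (7, 6), (7, 7), (7, 8), (7, 9), (7, 10), (7, 13), (7, 14), (7, 15)]
Unfold 4 (reflect across v@16): 64 holes -> [(4, 0), (4, 1), (4, 2), (4, 5), (4, 6), (4, 7), (4, 8), (4, 9), (4, 10), (4, 13), (4, 14), (4, 15), (4, 16), (4, 17), (4, 18), (4, 21), (4, 22), (4, 23), (4, 24), (4, 25), (4, 26), (4, 29), (4, 30), (4, 31), (5, 0), (5, 7), (5, 8), (5, 15), (5, 16), (5, 23), (5, 24), (5, 31), (6, 0), (6, 7), (6, 8), (6, 15), (6, 16), (6, 23), (6, 24), (6, 31), (7, 0), (7, 1), (7, 2), (7, 5), (7, 6), (7, 7), (7, 8), (7, 9), (7, 10), (7, 13), (7, 14), (7, 15), (7, 16), (7, 17), (7, 18), (7, 21), (7, 22), (7, 23), (7, 24), (7, 25), (7, 26), (7, 29), (7, 30), (7, 31)]
Unfold 5 (reflect across h@4): 128 holes -> [(0, 0), (0, 1), (0, 2), (0, 5), (0, 6), (0, 7), (0, 8), (0, 9), (0, 10), (0, 13), (0, 14), (0, 15), (0, 16), (0, 17), (0, 18), (0, 21), (0, 22), (0, 23), (0, 24), (0, 25), (0, 26), (0, 29), (0, 30), (0, 31), (1, 0), (1, 7), (1, 8), (1, 15), (1, 16), (1, 23), (1, 24), (1, 31), (2, 0), (2, 7), (2, 8), (2, 15), (2, 16), (2, 23), (2, 24), (2, 31), (3, 0), (3, 1), (3, 2), (3, 5), (3, 6), (3, 7), (3, 8), (3, 9), (3, 10), (3, 13), (3, 14), (3, 15), (3, 16), (3, 17), (3, 18), (3, 21), (3, 22), (3, 23), (3, 24), (3, 25), (3, 26), (3, 29), (3, 30), (3, 31), (4, 0), (4, 1), (4, 2), (4, 5), (4, 6), (4, 7), (4, 8), (4, 9), (4, 10), (4, 13), (4, 14), (4, 15), (4, 16), (4, 17), (4, 18), (4, 21), (4, 22), (4, 23), (4, 24), (4, 25), (4, 26), (4, 29), (4, 30), (4, 31), (5, 0), (5, 7), (5, 8), (5, 15), (5, 16), (5, 23), (5, 24), (5, 31), (6, 0), (6, 7), (6, 8), (6, 15), (6, 16), (6, 23), (6, 24), (6, 31), (7, 0), (7, 1), (7, 2), (7, 5), (7, 6), (7, 7), (7, 8), (7, 9), (7, 10), (7, 13), (7, 14), (7, 15), (7, 16), (7, 17), (7, 18), (7, 21), (7, 22), (7, 23), (7, 24), (7, 25), (7, 26), (7, 29), (7, 30), (7, 31)]

Answer: 128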